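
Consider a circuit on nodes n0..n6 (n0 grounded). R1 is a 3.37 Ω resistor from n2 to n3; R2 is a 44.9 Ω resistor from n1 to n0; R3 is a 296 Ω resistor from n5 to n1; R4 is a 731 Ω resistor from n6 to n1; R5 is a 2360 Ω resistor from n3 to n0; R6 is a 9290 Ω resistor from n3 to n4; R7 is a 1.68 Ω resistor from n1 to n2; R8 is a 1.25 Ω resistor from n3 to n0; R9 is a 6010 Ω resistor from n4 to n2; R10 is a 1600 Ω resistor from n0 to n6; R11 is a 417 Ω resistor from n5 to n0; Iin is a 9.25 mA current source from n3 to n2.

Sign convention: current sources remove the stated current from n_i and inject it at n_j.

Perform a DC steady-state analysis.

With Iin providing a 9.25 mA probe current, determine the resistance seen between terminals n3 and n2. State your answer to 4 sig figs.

R_eq = 3.132 Ω

Apply KCL at each of the 6 non-ground nodes and solve the resulting linear system.
Node n1: branches {R2, R3, R4, R7} → V_1 = 0.02706
Node n2: branches {R1, R7, R9, Iin} → V_2 = 0.02815
Node n3: branches {R1, R5, R6, R8, Iin} → V_3 = -0.0008148
Node n4: branches {R6, R9} → V_4 = 0.01677
Node n5: branches {R3, R11} → V_5 = 0.01582
Node n6: branches {R4, R10} → V_6 = 0.01857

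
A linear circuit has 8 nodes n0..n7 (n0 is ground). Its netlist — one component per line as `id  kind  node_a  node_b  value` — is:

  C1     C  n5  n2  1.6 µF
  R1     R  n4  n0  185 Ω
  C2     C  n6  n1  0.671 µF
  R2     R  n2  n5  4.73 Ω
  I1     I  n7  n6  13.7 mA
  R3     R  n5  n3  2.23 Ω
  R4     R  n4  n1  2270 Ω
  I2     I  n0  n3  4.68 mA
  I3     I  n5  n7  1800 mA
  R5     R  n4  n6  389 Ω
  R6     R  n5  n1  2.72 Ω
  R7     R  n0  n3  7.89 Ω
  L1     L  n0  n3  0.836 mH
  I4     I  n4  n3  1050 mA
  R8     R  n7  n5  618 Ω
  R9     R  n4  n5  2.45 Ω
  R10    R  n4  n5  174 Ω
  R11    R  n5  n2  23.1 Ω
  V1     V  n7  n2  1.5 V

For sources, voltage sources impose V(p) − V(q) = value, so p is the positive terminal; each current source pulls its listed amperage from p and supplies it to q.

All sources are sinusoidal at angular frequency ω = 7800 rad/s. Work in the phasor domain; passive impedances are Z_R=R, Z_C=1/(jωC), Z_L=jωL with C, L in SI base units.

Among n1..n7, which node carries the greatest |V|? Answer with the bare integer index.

7

Element admittances at ω=7800 rad/s:
  Y(C1) = 0.000+0.01248j S between n5,n2
  Y(R1) = 0.005405+0.000j S between n4,n0
  Y(C2) = 0.000+0.005234j S between n6,n1
  Y(R2) = 0.2114+0.000j S between n2,n5
  I1: injects 0.0137 A into n6 (from n7)
  Y(R3) = 0.4484+0.000j S between n5,n3
  Y(R4) = 0.0004405+0.000j S between n4,n1
  I2: injects 0.00468 A into n3 (from n0)
  I3: injects 1.8 A into n7 (from n5)
  Y(R5) = 0.002571+0.000j S between n4,n6
  Y(R6) = 0.3676+0.000j S between n5,n1
  Y(R7) = 0.1267+0.000j S between n0,n3
  Y(L1) = 0.000-0.1534j S between n0,n3
  I4: injects 1.05 A into n3 (from n4)
  Y(R8) = 0.001618+0.000j S between n7,n5
  Y(R9) = 0.4082+0.000j S between n4,n5
  Y(R10) = 0.005747+0.000j S between n4,n5
  Y(R11) = 0.04329+0.000j S between n5,n2
  V1: constraint V(n7)−V(n2) = 1.5
Assemble and solve the 8×8 MNA system:
  V(n1)=-2.175+0.1201j  V(n2)=4.755-0.2257j  V(n3)=0.09752+0.1136j  V(n4)=-4.643+0.1040j  V(n5)=-2.188+0.1123j  V(n6)=-1.625-1.015j  V(n7)=6.255-0.2257j
  i(V1)=1.773+0.0005470j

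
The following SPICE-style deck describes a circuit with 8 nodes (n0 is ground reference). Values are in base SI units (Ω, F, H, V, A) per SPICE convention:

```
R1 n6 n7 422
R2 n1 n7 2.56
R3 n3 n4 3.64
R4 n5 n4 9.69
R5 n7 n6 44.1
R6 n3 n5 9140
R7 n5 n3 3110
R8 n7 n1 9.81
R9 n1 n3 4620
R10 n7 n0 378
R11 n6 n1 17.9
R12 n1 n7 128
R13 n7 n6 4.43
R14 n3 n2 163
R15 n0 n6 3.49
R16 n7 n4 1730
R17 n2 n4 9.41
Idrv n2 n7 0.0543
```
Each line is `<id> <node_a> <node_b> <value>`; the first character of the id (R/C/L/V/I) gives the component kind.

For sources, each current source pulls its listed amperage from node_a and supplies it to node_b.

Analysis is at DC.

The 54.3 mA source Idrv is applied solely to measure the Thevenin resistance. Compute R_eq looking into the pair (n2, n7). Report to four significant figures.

Apply KCL at each of the 7 non-ground nodes and solve the resulting linear system.
Node n1: branches {R2, R8, R9, R11, R12} → V_1 = -0.02222
Node n2: branches {R14, R17, Idrv} → V_2 = -68.84
Node n3: branches {R3, R6, R7, R9, R14} → V_3 = -68.32
Node n4: branches {R3, R4, R16, R17} → V_4 = -68.36
Node n5: branches {R4, R6, R7} → V_5 = -68.36
Node n6: branches {R1, R5, R11, R13, R15} → V_6 = -4.473e-05
Node n7: branches {R1, R2, R5, R8, R10, R12, R13, R16, Idrv} → V_7 = 0.004845

R_eq = 1268. Ω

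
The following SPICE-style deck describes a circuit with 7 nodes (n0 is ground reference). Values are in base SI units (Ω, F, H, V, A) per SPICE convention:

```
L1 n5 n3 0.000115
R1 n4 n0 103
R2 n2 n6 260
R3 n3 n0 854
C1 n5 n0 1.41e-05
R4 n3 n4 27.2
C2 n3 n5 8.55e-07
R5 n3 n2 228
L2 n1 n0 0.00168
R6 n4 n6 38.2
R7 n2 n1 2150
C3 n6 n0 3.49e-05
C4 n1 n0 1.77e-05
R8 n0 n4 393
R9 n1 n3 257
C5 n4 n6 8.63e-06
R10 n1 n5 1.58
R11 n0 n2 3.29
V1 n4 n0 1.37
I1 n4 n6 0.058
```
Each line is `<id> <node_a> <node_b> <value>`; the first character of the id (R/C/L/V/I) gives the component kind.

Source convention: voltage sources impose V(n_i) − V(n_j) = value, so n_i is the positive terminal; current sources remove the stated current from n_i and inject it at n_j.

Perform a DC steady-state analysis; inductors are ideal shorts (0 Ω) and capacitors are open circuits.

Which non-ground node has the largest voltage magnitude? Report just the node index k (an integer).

Element admittances at DC:
  L1: short n5↔n3 (DC inductor)
  Y(R1) = 0.009709 S between n4,n0
  Y(R2) = 0.003846 S between n2,n6
  Y(R3) = 0.001171 S between n3,n0
  Y(C1) = 0.000 S between n5,n0
  Y(R4) = 0.03676 S between n3,n4
  Y(C2) = 0.000 S between n3,n5
  Y(R5) = 0.004386 S between n3,n2
  L2: short n1↔n0 (DC inductor)
  Y(R6) = 0.02618 S between n4,n6
  Y(R7) = 0.0004651 S between n2,n1
  Y(C3) = 0.000 S between n6,n0
  Y(C4) = 0.000 S between n1,n0
  Y(R8) = 0.002545 S between n0,n4
  Y(R9) = 0.003891 S between n1,n3
  Y(C5) = 0.000 S between n4,n6
  Y(R10) = 0.6329 S between n1,n5
  Y(R11) = 0.3040 S between n0,n2
  V1: constraint V(n4)−V(n0) = 1.37
  I1: injects 0.058 A into n6 (from n4)
Assemble and solve the 9×9 MNA system:
  V(n1)=0.000  V(n2)=0.03957  V(n3)=0.07442  V(n4)=1.370  V(n5)=0.07442  V(n6)=3.131
  i(L1)=-0.04710  i(L2)=0.04741  i(V1)=-0.07631

6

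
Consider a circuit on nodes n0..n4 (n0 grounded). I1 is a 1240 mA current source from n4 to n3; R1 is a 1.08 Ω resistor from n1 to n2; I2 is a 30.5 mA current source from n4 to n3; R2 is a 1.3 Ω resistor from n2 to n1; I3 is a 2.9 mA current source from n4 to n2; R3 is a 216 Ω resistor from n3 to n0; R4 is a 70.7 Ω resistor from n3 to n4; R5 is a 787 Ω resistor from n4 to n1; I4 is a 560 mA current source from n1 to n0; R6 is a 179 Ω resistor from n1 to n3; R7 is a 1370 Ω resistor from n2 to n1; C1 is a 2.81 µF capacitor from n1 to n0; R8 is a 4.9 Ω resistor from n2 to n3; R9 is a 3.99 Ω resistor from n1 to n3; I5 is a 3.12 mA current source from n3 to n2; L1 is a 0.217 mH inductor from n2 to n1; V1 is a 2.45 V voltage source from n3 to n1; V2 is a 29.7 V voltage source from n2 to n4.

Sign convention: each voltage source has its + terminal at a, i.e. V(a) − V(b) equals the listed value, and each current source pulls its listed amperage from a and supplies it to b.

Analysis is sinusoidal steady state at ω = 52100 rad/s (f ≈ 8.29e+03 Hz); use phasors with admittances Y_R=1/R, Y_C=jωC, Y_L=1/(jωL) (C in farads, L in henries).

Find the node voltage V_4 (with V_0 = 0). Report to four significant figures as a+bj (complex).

Element admittances at ω=52100 rad/s:
  I1: injects 1.24 A into n3 (from n4)
  Y(R1) = 0.9259+0.000j S between n1,n2
  I2: injects 0.0305 A into n3 (from n4)
  Y(R2) = 0.7692+0.000j S between n2,n1
  I3: injects 0.0029 A into n2 (from n4)
  Y(R3) = 0.004630+0.000j S between n3,n0
  Y(R4) = 0.01414+0.000j S between n3,n4
  Y(R5) = 0.001271+0.000j S between n4,n1
  I4: injects 0.56 A into n0 (from n1)
  Y(R6) = 0.005587+0.000j S between n1,n3
  Y(R7) = 0.0007299+0.000j S between n2,n1
  Y(C1) = 0.000+0.1464j S between n1,n0
  Y(R8) = 0.2041+0.000j S between n2,n3
  Y(R9) = 0.2506+0.000j S between n1,n3
  I5: injects 0.00312 A into n2 (from n3)
  Y(L1) = 0.000-0.08845j S between n2,n1
  V1: constraint V(n3)−V(n1) = 2.45
  V2: constraint V(n2)−V(n4) = 29.7
Assemble and solve the 6×6 MNA system:
  V(n1)=-0.1233+3.899j  V(n2)=-0.2665+3.892j  V(n3)=2.327+3.899j  V(n4)=-29.97+3.892j
  i(V1)=-0.3571-0.01949j  i(V2)=0.7787-0.0001020j

-29.97+3.892j V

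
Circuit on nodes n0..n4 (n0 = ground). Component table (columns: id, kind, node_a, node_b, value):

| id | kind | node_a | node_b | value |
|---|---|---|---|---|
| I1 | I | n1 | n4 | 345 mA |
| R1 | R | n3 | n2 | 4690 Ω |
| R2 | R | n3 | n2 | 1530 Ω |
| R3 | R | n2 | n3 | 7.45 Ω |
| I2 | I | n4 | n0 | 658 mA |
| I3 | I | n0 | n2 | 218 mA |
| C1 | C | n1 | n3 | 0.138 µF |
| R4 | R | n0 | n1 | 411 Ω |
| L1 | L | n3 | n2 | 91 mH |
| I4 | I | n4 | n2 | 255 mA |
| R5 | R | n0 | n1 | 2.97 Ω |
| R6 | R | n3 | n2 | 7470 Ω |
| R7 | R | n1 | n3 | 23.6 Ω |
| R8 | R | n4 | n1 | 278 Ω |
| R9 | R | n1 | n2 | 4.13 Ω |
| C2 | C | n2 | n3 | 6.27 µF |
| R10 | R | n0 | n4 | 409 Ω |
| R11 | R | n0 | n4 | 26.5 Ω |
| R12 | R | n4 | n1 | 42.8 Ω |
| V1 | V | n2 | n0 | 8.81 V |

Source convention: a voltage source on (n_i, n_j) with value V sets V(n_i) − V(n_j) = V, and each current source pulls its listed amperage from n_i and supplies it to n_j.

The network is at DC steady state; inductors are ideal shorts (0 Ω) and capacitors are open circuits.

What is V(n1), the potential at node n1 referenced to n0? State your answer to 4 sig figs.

Apply KCL at each of the 4 non-ground nodes and solve the resulting linear system.
Node n1: branches {I1, C1, R4, R5, R7, R8, R9, R12} → V_1 = 3.022
Node n2: branches {R1, R2, R3, I3, L1, I4, R6, R9, C2, V1} → V_2 = 8.810
Node n3: branches {R1, R2, R3, C1, L1, R6, R7, C2} → V_3 = 8.810
Node n4: branches {I1, I2, I4, R8, R10, R11, R12} → V_4 = -7.246
Source currents: i(L1)=-0.2453, i(V1)=-1.174

3.022 V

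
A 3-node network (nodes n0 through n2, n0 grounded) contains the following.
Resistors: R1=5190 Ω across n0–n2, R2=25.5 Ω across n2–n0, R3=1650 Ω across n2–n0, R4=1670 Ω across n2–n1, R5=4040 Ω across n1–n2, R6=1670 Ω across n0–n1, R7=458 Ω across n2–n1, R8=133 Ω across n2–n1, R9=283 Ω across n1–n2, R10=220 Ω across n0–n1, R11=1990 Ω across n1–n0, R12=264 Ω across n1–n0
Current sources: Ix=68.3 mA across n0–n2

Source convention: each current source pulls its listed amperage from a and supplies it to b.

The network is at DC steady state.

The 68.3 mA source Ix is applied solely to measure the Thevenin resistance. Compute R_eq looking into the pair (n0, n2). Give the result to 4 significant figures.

Apply KCL at each of the 2 non-ground nodes and solve the resulting linear system.
Node n1: branches {R4, R5, R6, R7, R8, R9, R10, R11, R12} → V_1 = 0.8956
Node n2: branches {R1, R2, R3, R4, R5, R7, R8, R9, Ix} → V_2 = 1.496

R_eq = 21.90 Ω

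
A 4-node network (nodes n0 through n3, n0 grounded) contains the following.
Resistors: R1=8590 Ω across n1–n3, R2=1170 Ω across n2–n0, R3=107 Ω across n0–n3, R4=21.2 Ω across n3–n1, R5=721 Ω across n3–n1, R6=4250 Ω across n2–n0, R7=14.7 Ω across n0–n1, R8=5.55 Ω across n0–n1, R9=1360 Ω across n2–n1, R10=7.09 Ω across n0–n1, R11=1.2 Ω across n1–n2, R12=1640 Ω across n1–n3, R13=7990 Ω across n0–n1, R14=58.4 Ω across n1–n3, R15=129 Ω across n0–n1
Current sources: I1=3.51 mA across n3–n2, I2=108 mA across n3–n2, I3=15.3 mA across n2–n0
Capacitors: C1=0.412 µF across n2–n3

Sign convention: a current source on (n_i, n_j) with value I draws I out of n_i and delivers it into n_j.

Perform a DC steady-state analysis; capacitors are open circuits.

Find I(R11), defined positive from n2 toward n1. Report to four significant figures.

0.09600 A

MNA unknowns: 3 node voltages V₁..V_3
R1: Y=0.0001164 on G[1,3]
R2: Y=0.0008547 on G[2,0]
R3: Y=0.009346 on G[0,3]
R4: Y=0.04717 on G[3,1]
R5: Y=0.001387 on G[3,1]
R6: Y=0.0002353 on G[2,0]
I1: z[3]−=0.00351, z[2]+=0.00351
C1: Y=0.000 on G[2,3]
R7: Y=0.06803 on G[0,1]
R8: Y=0.1802 on G[0,1]
R9: Y=0.0007353 on G[2,1]
R10: Y=0.1410 on G[0,1]
R11: Y=0.8333 on G[1,2]
R12: Y=0.0006098 on G[1,3]
R13: Y=0.0001252 on G[0,1]
R14: Y=0.01712 on G[1,3]
I2: z[3]−=0.108, z[2]+=0.108
R15: Y=0.007752 on G[0,1]
I3: z[2]−=0.0153, z[0]+=0.0153
solve → V1=-0.004105, V2=0.1111, V3=-1.476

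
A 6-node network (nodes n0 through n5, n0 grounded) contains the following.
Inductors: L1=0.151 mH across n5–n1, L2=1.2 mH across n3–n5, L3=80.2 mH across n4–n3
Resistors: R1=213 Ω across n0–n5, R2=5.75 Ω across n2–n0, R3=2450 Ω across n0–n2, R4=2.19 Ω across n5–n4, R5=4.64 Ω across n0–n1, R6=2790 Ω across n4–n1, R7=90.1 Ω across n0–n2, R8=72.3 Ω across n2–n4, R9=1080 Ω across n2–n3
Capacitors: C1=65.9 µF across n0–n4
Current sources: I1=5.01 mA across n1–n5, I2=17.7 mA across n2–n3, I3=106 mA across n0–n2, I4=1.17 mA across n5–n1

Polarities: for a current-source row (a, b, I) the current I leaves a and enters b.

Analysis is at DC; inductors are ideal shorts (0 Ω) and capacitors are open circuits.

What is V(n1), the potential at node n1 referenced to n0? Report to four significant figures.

MNA unknowns: 5 node voltages V₁..V_5 plus 3 source currents (L1, L2, L3)
L1: row V5−V1=0, i_L1 at 5,1
R1: Y=0.004695 on G[0,5]
C1: Y=0.000 on G[0,4]
R2: Y=0.1739 on G[2,0]
I1: z[1]−=0.00501, z[5]+=0.00501
I2: z[2]−=0.0177, z[3]+=0.0177
R3: Y=0.0004082 on G[0,2]
L2: row V3−V5=0, i_L2 at 3,5
R4: Y=0.4566 on G[5,4]
I3: z[0]−=0.106, z[2]+=0.106
R5: Y=0.2155 on G[0,1]
L3: row V4−V3=0, i_L3 at 4,3
R6: Y=0.0003584 on G[4,1]
R7: Y=0.01110 on G[0,2]
R8: Y=0.01383 on G[2,4]
R9: Y=0.0009259 on G[2,3]
I4: z[5]−=0.00117, z[1]+=0.00117
solve → V1=0.1035, V2=0.4487, V3=0.1035, V4=0.1035, V5=0.1035
aux → i_L1=0.02615, i_L2=0.02279, i_L3=0.004775

0.1035 V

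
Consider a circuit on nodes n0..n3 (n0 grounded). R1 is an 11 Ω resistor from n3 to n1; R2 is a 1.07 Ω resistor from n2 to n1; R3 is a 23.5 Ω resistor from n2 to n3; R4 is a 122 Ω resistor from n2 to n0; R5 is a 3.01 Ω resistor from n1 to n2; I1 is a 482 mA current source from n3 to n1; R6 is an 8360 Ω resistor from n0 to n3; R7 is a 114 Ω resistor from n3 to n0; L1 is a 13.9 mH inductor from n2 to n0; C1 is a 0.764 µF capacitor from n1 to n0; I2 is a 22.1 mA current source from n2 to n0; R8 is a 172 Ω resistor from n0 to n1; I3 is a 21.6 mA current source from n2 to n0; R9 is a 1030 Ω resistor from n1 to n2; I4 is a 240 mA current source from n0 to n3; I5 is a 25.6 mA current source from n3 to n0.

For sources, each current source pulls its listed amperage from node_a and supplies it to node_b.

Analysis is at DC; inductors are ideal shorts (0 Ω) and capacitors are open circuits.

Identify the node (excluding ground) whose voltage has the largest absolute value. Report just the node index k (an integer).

Element admittances at DC:
  Y(R1) = 0.09091 S between n3,n1
  Y(R2) = 0.9346 S between n2,n1
  Y(R3) = 0.04255 S between n2,n3
  Y(R4) = 0.008197 S between n2,n0
  Y(R5) = 0.3322 S between n1,n2
  I1: injects 0.482 A into n1 (from n3)
  Y(R6) = 0.0001196 S between n0,n3
  Y(R7) = 0.008772 S between n3,n0
  L1: short n2↔n0 (DC inductor)
  Y(C1) = 0.000 S between n1,n0
  I2: injects 0.0221 A into n0 (from n2)
  Y(R8) = 0.005814 S between n0,n1
  I3: injects 0.0216 A into n0 (from n2)
  Y(R9) = 0.0009709 S between n1,n2
  I4: injects 0.24 A into n3 (from n0)
  I5: injects 0.0256 A into n0 (from n3)
Assemble and solve the 4×4 MNA system:
  V(n1)=0.2381  V(n2)=0.000  V(n3)=-1.728
  i(L1)=0.1847

3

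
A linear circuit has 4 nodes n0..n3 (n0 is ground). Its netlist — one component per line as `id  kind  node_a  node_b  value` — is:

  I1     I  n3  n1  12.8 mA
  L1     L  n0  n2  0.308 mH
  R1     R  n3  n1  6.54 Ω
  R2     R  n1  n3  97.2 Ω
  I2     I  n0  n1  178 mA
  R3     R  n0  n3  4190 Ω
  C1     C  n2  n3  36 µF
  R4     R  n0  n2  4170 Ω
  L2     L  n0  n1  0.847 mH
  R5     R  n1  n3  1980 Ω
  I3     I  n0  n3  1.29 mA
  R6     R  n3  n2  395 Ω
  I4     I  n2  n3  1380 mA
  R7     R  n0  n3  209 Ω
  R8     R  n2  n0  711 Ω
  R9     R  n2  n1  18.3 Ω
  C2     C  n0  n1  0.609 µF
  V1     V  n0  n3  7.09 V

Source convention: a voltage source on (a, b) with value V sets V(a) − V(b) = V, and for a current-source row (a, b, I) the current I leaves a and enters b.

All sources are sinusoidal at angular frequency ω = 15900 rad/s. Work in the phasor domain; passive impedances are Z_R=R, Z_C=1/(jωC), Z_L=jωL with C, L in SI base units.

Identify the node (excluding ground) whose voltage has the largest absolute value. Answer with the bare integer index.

MNA unknowns: 3 node voltages V₁..V_3 plus 1 source current (V1)
I1: z[3]−=0.0128, z[1]+=0.0128
L1: Y=0.000-0.2042j on G[0,2]
R1: Y=0.1529+0.000j on G[3,1]
R2: Y=0.01029+0.000j on G[1,3]
I2: z[0]−=0.178, z[1]+=0.178
R3: Y=0.0002387+0.000j on G[0,3]
C1: Y=0.000+0.5724j on G[2,3]
R4: Y=0.0002398+0.000j on G[0,2]
L2: Y=0.000-0.07425j on G[0,1]
R5: Y=0.0005051+0.000j on G[1,3]
I3: z[0]−=0.00129, z[3]+=0.00129
R6: Y=0.002532+0.000j on G[3,2]
I4: z[2]−=1.38, z[3]+=1.38
R7: Y=0.004785+0.000j on G[0,3]
R8: Y=0.001406+0.000j on G[2,0]
R9: Y=0.05464+0.000j on G[2,1]
C2: Y=0.000+0.009683j on G[0,1]
V1: row V0−V3=7.09, i_V1 at 0,3
solve → V1=-6.977-1.321j, V2=-11.69+2.964j, V3=-7.090+0.000j
aux → i_V1=0.2858+2.843j

2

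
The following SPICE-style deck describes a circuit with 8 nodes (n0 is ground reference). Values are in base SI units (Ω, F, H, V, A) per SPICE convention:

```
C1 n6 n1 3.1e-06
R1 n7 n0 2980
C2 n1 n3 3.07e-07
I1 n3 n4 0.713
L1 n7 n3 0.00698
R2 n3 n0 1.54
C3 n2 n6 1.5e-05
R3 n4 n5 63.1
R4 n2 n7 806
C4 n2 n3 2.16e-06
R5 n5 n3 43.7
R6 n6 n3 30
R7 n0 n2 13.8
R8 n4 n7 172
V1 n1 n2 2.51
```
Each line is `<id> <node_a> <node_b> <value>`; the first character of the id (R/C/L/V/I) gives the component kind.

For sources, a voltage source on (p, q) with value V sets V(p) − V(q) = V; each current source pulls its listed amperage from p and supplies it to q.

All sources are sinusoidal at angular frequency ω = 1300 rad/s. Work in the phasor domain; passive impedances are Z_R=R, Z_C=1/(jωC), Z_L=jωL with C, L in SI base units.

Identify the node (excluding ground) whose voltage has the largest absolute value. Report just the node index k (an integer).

Apply KCL at each of the 7 non-ground nodes and solve the resulting linear system.
Node n1: branches {C1, C2, V1} → V_1 = 2.447-0.03922j
Node n2: branches {C3, R4, C4, R7, V1} → V_2 = -0.06293-0.03922j
Node n3: branches {C2, I1, L1, R2, C4, R5, R6} → V_3 = 0.006959+0.003098j
Node n4: branches {I1, R3, R8} → V_4 = 47.03+0.9501j
Node n5: branches {R3, R5} → V_5 = 19.25+0.3906j
Node n6: branches {C1, C3, R6} → V_6 = 0.1466+0.1586j
Node n7: branches {R1, L1, R4, R8} → V_7 = 0.1233+2.475j
Source currents: i(V1)=-0.0008142-0.01024j

4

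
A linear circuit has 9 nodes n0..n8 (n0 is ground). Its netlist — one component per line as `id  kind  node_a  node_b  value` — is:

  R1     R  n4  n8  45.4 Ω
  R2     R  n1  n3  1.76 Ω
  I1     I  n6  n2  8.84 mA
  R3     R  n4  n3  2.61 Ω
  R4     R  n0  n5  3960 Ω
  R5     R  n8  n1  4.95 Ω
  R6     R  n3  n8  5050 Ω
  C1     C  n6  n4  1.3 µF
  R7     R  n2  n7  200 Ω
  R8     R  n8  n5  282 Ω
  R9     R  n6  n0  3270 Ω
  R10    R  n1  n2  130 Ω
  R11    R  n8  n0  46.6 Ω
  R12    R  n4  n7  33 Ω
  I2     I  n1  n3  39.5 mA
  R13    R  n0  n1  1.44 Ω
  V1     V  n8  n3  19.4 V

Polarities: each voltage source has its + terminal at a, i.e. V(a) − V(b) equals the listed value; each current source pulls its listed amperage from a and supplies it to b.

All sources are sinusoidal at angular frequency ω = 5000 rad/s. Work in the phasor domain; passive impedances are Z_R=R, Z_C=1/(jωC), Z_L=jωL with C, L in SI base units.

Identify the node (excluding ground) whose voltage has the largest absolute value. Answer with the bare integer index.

8

MNA unknowns: 8 node voltages V₁..V_8 plus 1 source current (V1)
R1: Y=0.02203+0.000j on G[4,8]
R2: Y=0.5682+0.000j on G[1,3]
I1: z[6]−=0.00884, z[2]+=0.00884
R3: Y=0.3831+0.000j on G[4,3]
R4: Y=0.0002525+0.000j on G[0,5]
R5: Y=0.2020+0.000j on G[8,1]
R6: Y=0.0001980+0.000j on G[3,8]
C1: Y=0.000+0.006500j on G[6,4]
R7: Y=0.005000+0.000j on G[2,7]
R8: Y=0.003546+0.000j on G[8,5]
R9: Y=0.0003058+0.000j on G[6,0]
R10: Y=0.007692+0.000j on G[1,2]
R11: Y=0.02146+0.000j on G[8,0]
R12: Y=0.03030+0.000j on G[4,7]
I2: z[1]−=0.0395, z[3]+=0.0395
R13: Y=0.6944+0.000j on G[0,1]
V1: row V8−V3=19.4, i_V1 at 8,3
solve → V1=-0.4218-0.0004706j, V2=-1.237-0.0009239j, V3=-5.831-0.0008905j, V4=-4.757-0.001736j, V5=12.67-0.0008313j, V6=-4.811+1.132j, V7=-4.259-0.001621j, V8=13.57-0.0008905j
aux → i_V1=-3.528+8.550e-05j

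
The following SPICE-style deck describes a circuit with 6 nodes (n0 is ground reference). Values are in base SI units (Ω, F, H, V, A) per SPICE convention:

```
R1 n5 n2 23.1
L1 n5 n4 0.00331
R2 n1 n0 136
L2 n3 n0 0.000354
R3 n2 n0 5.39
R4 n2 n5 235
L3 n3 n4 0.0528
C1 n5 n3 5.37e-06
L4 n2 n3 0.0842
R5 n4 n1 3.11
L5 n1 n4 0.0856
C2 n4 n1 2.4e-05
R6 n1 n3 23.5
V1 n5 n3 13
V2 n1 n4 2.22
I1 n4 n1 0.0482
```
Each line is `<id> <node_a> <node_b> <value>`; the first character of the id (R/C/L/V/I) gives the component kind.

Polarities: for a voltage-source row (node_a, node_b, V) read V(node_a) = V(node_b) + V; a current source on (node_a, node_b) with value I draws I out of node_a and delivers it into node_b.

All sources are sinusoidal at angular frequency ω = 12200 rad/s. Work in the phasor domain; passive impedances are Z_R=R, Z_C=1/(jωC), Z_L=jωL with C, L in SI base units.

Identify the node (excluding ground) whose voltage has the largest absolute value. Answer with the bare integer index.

5

Element admittances at ω=12200 rad/s:
  Y(R1) = 0.04329+0.000j S between n5,n2
  Y(L1) = 0.000-0.02476j S between n5,n4
  Y(R2) = 0.007353+0.000j S between n1,n0
  Y(L2) = 0.000-0.2315j S between n3,n0
  Y(R3) = 0.1855+0.000j S between n2,n0
  Y(R4) = 0.004255+0.000j S between n2,n5
  Y(L3) = 0.000-0.001552j S between n3,n4
  Y(C1) = 0.000+0.06551j S between n5,n3
  Y(L4) = 0.000-0.0009735j S between n2,n3
  Y(R5) = 0.3215+0.000j S between n4,n1
  Y(L5) = 0.000-0.0009576j S between n1,n4
  Y(C2) = 0.000+0.2928j S between n4,n1
  Y(R6) = 0.04255+0.000j S between n1,n3
  V1: constraint V(n5)−V(n3) = 13
  V2: constraint V(n1)−V(n4) = 2.22
  I1: injects 0.0482 A into n1 (from n4)
Assemble and solve the 7×7 MNA system:
  V(n1)=2.503-7.789j  V(n2)=2.526-0.4162j  V(n3)=-0.5808-2.104j  V(n4)=0.2827-7.789j  V(n5)=12.42-2.104j
  i(V1)=-0.6111-0.4709j  i(V2)=-0.8152-0.3487j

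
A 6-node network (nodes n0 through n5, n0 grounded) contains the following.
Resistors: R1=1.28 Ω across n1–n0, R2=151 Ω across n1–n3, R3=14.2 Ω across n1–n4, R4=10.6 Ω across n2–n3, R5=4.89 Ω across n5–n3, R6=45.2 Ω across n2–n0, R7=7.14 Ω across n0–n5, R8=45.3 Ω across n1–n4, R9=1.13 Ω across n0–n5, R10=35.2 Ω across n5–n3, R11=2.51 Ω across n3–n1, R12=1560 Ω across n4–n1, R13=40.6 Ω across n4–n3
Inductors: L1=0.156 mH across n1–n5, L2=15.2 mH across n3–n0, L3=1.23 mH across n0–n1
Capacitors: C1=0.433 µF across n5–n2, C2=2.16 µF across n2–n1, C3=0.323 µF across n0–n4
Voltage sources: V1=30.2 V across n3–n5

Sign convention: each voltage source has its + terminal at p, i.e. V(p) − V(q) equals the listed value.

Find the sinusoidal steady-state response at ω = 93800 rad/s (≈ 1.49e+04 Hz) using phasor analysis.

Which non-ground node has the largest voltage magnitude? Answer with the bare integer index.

Element admittances at ω=93800 rad/s:
  Y(R1) = 0.7812+0.000j S between n1,n0
  Y(L1) = 0.000-0.06834j S between n1,n5
  Y(R2) = 0.006623+0.000j S between n1,n3
  Y(C1) = 0.000+0.04062j S between n5,n2
  Y(L2) = 0.000-0.0007014j S between n3,n0
  Y(R3) = 0.07042+0.000j S between n1,n4
  Y(R4) = 0.09434+0.000j S between n2,n3
  Y(R5) = 0.2045+0.000j S between n5,n3
  Y(R6) = 0.02212+0.000j S between n2,n0
  Y(L3) = 0.000-0.008667j S between n0,n1
  Y(C2) = 0.000+0.2026j S between n2,n1
  Y(R7) = 0.1401+0.000j S between n0,n5
  Y(R8) = 0.02208+0.000j S between n1,n4
  Y(R9) = 0.8850+0.000j S between n0,n5
  Y(C3) = 0.000+0.03030j S between n0,n4
  Y(R10) = 0.02841+0.000j S between n5,n3
  Y(R11) = 0.3984+0.000j S between n3,n1
  Y(R12) = 0.0006410+0.000j S between n4,n1
  Y(R13) = 0.02463+0.000j S between n4,n3
  V1: constraint V(n3)−V(n5) = 30.2
Assemble and solve the 6×6 MNA system:
  V(n1)=8.908+0.4688j  V(n2)=8.300-4.697j  V(n3)=23.15-0.4962j  V(n4)=11.21-2.618j  V(n5)=-7.050-0.4962j
  i(V1)=-14.50-0.04148j

3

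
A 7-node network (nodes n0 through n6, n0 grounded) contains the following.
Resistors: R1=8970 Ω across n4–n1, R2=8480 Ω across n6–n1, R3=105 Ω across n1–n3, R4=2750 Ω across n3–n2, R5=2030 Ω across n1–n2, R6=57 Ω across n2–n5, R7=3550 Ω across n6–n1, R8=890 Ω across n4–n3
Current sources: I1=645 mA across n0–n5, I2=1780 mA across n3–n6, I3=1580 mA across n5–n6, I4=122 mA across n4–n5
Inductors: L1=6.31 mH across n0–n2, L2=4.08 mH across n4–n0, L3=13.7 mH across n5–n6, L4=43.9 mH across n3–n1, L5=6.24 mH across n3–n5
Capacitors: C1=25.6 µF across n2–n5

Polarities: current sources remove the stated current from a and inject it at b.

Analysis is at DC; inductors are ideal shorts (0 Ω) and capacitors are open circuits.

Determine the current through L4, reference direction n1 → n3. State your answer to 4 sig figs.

-0.02360 A

Apply KCL at each of the 6 non-ground nodes and solve the resulting linear system.
Node n1: branches {R1, R2, R3, L4, R5, R7} → V_1 = 39.06
Node n2: branches {L1, R4, C1, R5, R6} → V_2 = 0.000
Node n3: branches {R3, R4, L4, I2, R8, L5} → V_3 = 39.06
Node n4: branches {R1, L2, R8, I4} → V_4 = 0.000
Node n5: branches {I1, C1, L3, R6, I3, L5, I4} → V_5 = 39.06
Node n6: branches {R2, L3, I2, I3, R7} → V_6 = 39.06
Source currents: i(L1)=-0.7188, i(L2)=-0.07375, i(L3)=-3.360, i(L4)=0.02360, i(L5)=-1.862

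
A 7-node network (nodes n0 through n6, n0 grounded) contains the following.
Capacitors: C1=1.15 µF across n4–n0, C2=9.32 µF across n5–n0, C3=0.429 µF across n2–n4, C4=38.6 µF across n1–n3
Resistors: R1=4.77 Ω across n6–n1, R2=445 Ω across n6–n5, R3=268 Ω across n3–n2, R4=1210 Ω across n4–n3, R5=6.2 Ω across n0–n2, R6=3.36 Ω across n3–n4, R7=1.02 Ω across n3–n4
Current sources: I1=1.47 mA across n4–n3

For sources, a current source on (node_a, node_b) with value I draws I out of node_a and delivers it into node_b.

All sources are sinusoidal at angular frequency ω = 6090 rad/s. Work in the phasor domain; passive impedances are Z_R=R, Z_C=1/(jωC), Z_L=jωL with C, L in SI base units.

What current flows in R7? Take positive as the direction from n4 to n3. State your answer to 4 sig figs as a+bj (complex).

-0.001123+2.346e-06j A

Apply KCL at each of the 6 non-ground nodes and solve the resulting linear system.
Node n1: branches {R1, C4} → V_1 = 0.0008253+0.0005108j
Node n2: branches {C3, R3, R5} → V_2 = 1.087e-05+6.214e-06j
Node n3: branches {R3, R4, R6, R7, C4, I1} → V_3 = 0.0008304+0.0005032j
Node n4: branches {C1, C3, R4, R6, R7, I1} → V_4 = -0.0003153+0.0005056j
Node n5: branches {C2, R2} → V_5 = 2.124e-05-3.150e-05j
Node n6: branches {R1, R2} → V_6 = 0.0008168+0.0005051j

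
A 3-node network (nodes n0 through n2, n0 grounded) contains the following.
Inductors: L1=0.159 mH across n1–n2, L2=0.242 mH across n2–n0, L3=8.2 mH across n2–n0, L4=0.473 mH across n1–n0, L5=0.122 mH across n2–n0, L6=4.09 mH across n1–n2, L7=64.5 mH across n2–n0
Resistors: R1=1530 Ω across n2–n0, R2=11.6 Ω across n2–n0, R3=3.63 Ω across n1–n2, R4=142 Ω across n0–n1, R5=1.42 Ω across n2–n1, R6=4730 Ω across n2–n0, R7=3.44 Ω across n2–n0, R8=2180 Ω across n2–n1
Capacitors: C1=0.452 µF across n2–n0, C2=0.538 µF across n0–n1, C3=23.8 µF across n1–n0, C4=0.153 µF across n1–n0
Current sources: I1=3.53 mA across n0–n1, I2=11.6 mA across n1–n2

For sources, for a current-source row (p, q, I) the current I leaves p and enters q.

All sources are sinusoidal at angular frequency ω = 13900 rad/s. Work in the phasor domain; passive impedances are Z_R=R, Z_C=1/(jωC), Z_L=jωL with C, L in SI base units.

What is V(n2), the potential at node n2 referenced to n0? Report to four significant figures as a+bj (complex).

0.0005008+0.004268j V

Apply KCL at each of the 2 non-ground nodes and solve the resulting linear system.
Node n1: branches {L1, I1, R3, R4, C2, R5, L4, C3, R8, L6, C4, I2} → V_1 = -0.006275+0.002208j
Node n2: branches {L1, L2, R1, C1, R2, L3, R3, R5, R6, L5, R7, R8, L6, L7, I2} → V_2 = 0.0005008+0.004268j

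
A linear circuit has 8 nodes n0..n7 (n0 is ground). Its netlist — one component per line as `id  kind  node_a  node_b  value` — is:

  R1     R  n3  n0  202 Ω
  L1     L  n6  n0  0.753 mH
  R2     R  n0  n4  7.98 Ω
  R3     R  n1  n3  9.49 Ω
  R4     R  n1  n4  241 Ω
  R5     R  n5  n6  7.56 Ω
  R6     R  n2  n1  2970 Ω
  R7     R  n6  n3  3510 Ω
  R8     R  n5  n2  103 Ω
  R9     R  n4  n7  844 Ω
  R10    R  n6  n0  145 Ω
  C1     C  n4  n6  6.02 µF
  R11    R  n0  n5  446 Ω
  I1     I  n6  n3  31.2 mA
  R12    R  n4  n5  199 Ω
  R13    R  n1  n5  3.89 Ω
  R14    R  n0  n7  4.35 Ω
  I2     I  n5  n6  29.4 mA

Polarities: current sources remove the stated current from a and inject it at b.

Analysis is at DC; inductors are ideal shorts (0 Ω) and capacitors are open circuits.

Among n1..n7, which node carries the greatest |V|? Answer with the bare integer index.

MNA unknowns: 7 node voltages V₁..V_7 plus 1 source current (L1)
R1: Y=0.004950 on G[3,0]
L1: row V6−V0=0, i_L1 at 6,0
R2: Y=0.1253 on G[0,4]
R3: Y=0.1054 on G[1,3]
R4: Y=0.004149 on G[1,4]
R5: Y=0.1323 on G[5,6]
R6: Y=0.0003367 on G[2,1]
R7: Y=0.0002849 on G[6,3]
R8: Y=0.009709 on G[5,2]
R9: Y=0.001185 on G[4,7]
R10: Y=0.006897 on G[6,0]
C1: Y=0.000 on G[4,6]
R11: Y=0.002242 on G[0,5]
I1: z[6]−=0.0312, z[3]+=0.0312
R12: Y=0.005025 on G[4,5]
R13: Y=0.2571 on G[1,5]
R14: Y=0.2299 on G[0,7]
I2: z[5]−=0.0294, z[6]+=0.0294
solve → V1=0.1072, V2=-0.0007550, V3=0.3842, V4=0.003113, V5=-0.004500, V6=0.000, V7=1.596e-05
aux → i_L1=-0.002286

3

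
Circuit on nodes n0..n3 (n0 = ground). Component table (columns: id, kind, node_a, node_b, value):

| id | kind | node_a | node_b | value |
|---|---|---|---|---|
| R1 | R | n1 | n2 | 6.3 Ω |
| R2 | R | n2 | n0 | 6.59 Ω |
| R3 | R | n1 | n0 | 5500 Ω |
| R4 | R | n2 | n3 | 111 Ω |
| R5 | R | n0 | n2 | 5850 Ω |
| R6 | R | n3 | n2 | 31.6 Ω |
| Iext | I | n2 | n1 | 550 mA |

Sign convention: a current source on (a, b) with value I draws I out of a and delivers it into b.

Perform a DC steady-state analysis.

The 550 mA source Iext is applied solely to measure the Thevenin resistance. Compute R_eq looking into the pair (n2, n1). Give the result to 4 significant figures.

R_eq = 6.293 Ω

Apply KCL at each of the 3 non-ground nodes and solve the resulting linear system.
Node n1: branches {R1, R3, Iext} → V_1 = 3.457
Node n2: branches {R1, R2, R4, R5, R6, Iext} → V_2 = -0.004137
Node n3: branches {R4, R6} → V_3 = -0.004137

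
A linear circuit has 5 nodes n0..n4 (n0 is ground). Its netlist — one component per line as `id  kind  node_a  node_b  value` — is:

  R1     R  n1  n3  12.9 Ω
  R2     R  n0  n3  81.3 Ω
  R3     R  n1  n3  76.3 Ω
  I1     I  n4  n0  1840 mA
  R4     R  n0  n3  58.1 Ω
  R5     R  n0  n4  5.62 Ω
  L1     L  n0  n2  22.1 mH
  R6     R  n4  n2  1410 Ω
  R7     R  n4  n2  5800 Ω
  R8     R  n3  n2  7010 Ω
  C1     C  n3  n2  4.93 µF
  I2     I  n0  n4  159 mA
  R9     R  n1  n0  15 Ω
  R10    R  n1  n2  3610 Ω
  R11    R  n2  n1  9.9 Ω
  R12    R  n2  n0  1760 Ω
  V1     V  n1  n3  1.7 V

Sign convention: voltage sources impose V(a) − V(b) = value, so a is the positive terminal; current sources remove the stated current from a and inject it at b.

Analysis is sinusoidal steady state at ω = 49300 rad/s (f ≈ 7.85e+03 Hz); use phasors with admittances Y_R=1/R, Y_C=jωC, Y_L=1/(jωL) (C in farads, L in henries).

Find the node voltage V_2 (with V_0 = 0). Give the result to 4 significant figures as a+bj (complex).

Apply KCL at each of the 4 non-ground nodes and solve the resulting linear system.
Node n1: branches {R1, R3, R9, R10, R11, V1} → V_1 = 0.4561-0.0008086j
Node n2: branches {L1, R6, R7, R8, C1, R10, R11, R12} → V_2 = -1.002-0.5822j
Node n3: branches {R1, R2, R3, R4, R8, C1, V1} → V_3 = -1.244-0.0008086j
Node n4: branches {I1, R5, R6, R7, I2} → V_4 = -9.406-0.002870j
Source currents: i(V1)=-0.3321-0.05883j

-1.002-0.5822j V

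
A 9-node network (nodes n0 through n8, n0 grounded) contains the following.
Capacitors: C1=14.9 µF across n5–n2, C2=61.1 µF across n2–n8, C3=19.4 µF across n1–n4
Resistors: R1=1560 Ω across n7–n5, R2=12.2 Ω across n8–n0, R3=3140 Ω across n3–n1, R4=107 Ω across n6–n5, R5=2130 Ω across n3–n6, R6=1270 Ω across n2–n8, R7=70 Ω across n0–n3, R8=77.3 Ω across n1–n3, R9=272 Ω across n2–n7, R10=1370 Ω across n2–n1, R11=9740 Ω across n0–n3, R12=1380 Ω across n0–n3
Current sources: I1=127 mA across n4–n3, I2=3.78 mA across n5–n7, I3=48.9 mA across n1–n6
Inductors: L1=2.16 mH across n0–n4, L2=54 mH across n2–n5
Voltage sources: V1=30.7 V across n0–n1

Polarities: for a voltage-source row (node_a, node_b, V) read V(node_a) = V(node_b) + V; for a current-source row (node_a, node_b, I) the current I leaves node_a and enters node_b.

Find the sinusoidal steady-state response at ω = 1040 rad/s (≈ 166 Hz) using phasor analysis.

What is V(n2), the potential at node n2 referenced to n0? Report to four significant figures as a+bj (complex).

Element admittances at ω=1040 rad/s:
  Y(C1) = 0.000+0.01550j S between n5,n2
  Y(R1) = 0.0006410+0.000j S between n7,n5
  Y(C2) = 0.000+0.06354j S between n2,n8
  Y(R2) = 0.08197+0.000j S between n8,n0
  Y(C3) = 0.000+0.02018j S between n1,n4
  Y(R3) = 0.0003185+0.000j S between n3,n1
  Y(R4) = 0.009346+0.000j S between n6,n5
  I1: injects 0.127 A into n3 (from n4)
  I2: injects 0.00378 A into n7 (from n5)
  Y(R5) = 0.0004695+0.000j S between n3,n6
  Y(R6) = 0.0007874+0.000j S between n2,n8
  Y(L1) = 0.000-0.4452j S between n0,n4
  Y(L2) = 0.000-0.01781j S between n2,n5
  Y(R7) = 0.01429+0.000j S between n0,n3
  Y(R8) = 0.01294+0.000j S between n1,n3
  Y(R9) = 0.003676+0.000j S between n2,n7
  Y(R10) = 0.0007299+0.000j S between n2,n1
  Y(R11) = 0.0001027+0.000j S between n0,n3
  Y(R12) = 0.0007246+0.000j S between n0,n3
  I3: injects 0.0489 A into n6 (from n1)
  V1: constraint V(n0)−V(n1) = 30.7
Assemble and solve the 9×9 MNA system:
  V(n1)=-30.70+0.000j  V(n2)=0.1186-0.3413j  V(n3)=-9.538+0.2165j  V(n4)=1.457-0.2988j  V(n5)=6.155+13.96j  V(n6)=10.39+13.30j  V(n7)=1.890+1.781j  V(n8)=0.2080-0.07189j
  i(V1)=-0.2601-0.6514j

0.1186-0.3413j V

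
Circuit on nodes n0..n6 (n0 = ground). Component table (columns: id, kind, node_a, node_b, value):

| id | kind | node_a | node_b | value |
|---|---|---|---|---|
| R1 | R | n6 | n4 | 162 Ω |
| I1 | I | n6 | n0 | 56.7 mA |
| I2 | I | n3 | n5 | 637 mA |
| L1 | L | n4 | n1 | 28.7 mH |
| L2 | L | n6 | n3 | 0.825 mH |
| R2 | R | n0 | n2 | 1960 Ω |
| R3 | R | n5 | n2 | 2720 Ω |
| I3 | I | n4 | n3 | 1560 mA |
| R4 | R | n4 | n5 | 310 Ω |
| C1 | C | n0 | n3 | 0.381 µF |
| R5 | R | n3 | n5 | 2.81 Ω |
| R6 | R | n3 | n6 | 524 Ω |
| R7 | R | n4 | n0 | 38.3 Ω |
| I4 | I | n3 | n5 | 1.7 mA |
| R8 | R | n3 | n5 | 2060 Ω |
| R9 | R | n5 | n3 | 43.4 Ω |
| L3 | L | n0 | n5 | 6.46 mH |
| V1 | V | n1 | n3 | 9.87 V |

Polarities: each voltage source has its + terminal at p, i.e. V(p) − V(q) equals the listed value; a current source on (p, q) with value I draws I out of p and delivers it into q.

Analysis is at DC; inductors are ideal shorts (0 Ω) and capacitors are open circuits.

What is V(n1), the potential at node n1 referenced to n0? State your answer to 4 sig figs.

MNA unknowns: 6 node voltages V₁..V_6 plus 4 source currents (L1, L2, L3, V1)
R1: Y=0.006173 on G[6,4]
I1: z[6]−=0.0567, z[0]+=0.0567
I2: z[3]−=0.637, z[5]+=0.637
L1: row V4−V1=0, i_L1 at 4,1
L2: row V6−V3=0, i_L2 at 6,3
R2: Y=0.0005102 on G[0,2]
R3: Y=0.0003676 on G[5,2]
I3: z[4]−=1.56, z[3]+=1.56
R4: Y=0.003226 on G[4,5]
C1: Y=0.000 on G[0,3]
R5: Y=0.3559 on G[3,5]
R6: Y=0.001908 on G[3,6]
R7: Y=0.02611 on G[4,0]
I4: z[3]−=0.0017, z[5]+=0.0017
R8: Y=0.0004854 on G[3,5]
R9: Y=0.02304 on G[5,3]
L3: row V0−V5=0, i_L3 at 0,5
V1: row V1−V3=9.87, i_V1 at 1,3
solve → V1=7.460, V2=0.000, V3=-2.410, V4=7.460, V5=0.000, V6=-2.410
aux → i_L1=-1.840, i_L2=0.004226, i_L3=0.2515, i_V1=-1.840

7.460 V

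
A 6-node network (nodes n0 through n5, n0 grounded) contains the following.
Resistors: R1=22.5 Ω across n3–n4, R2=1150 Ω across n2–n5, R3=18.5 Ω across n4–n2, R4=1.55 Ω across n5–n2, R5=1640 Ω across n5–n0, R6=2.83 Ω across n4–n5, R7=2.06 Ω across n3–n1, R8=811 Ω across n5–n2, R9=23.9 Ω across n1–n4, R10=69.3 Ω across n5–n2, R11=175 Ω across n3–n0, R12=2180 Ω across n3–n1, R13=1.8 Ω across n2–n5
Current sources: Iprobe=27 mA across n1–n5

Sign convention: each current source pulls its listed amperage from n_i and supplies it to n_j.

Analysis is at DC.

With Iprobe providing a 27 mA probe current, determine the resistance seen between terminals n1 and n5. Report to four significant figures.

Apply KCL at each of the 5 non-ground nodes and solve the resulting linear system.
Node n1: branches {R7, R9, R12, Iprobe} → V_1 = -0.06263
Node n2: branches {R2, R3, R4, R8, R10, R13} → V_2 = 0.3255
Node n3: branches {R1, R7, R11, R12} → V_3 = -0.03504
Node n4: branches {R1, R3, R6, R9} → V_4 = 0.2622
Node n5: branches {R2, R4, R5, R6, R8, R10, R13, Iprobe} → V_5 = 0.3283

R_eq = 14.48 Ω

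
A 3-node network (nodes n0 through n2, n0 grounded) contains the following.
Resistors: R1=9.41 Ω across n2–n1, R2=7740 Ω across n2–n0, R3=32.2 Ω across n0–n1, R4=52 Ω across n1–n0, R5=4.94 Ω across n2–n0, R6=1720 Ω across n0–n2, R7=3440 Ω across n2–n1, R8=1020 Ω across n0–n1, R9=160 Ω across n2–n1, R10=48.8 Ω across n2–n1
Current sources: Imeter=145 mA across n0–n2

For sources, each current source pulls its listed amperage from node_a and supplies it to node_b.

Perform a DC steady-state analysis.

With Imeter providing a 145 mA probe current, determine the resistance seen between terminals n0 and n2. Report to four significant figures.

Apply KCL at each of the 2 non-ground nodes and solve the resulting linear system.
Node n1: branches {R1, R3, R4, R7, R8, R9, R10} → V_1 = 0.4360
Node n2: branches {R1, R2, R5, R6, R7, R9, R10, Imeter} → V_2 = 0.6037

R_eq = 4.164 Ω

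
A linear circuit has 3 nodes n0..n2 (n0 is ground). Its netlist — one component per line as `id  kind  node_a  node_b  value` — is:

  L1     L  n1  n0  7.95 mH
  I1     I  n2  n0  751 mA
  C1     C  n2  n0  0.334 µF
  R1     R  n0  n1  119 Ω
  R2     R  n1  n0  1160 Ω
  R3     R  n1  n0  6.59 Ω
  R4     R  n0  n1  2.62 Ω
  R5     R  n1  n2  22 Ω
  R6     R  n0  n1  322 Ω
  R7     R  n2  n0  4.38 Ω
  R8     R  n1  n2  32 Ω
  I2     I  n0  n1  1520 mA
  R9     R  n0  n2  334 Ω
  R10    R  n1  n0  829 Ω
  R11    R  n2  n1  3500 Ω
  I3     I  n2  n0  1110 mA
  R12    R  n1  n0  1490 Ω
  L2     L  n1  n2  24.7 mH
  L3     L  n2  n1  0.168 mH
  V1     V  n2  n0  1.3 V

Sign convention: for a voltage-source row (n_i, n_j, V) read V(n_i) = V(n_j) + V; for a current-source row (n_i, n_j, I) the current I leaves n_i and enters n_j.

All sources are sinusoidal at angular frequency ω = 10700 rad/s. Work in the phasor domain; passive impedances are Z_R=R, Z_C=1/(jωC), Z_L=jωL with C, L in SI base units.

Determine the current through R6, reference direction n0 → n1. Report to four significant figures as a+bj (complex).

Element admittances at ω=10700 rad/s:
  Y(L1) = 0.000-0.01176j S between n1,n0
  I1: injects 0.751 A into n0 (from n2)
  Y(C1) = 0.000+0.003574j S between n2,n0
  Y(R1) = 0.008403+0.000j S between n0,n1
  Y(R2) = 0.0008621+0.000j S between n1,n0
  Y(R3) = 0.1517+0.000j S between n1,n0
  Y(R4) = 0.3817+0.000j S between n0,n1
  Y(R5) = 0.04545+0.000j S between n1,n2
  Y(R6) = 0.003106+0.000j S between n0,n1
  Y(R7) = 0.2283+0.000j S between n2,n0
  Y(R8) = 0.03125+0.000j S between n1,n2
  I2: injects 1.52 A into n1 (from n0)
  Y(R9) = 0.002994+0.000j S between n0,n2
  Y(R10) = 0.001206+0.000j S between n1,n0
  Y(R11) = 0.0002857+0.000j S between n2,n1
  I3: injects 1.11 A into n0 (from n2)
  Y(R12) = 0.0006711+0.000j S between n1,n0
  Y(L2) = 0.000-0.003784j S between n1,n2
  Y(L3) = 0.000-0.5563j S between n2,n1
  V1: constraint V(n2)−V(n0) = 1.3
Assemble and solve the 3×3 MNA system:
  V(n1)=1.992+0.6576j  V(n2)=1.300+0.000j
  i(V1)=-1.740-0.3414j

-0.006185-0.002042j A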